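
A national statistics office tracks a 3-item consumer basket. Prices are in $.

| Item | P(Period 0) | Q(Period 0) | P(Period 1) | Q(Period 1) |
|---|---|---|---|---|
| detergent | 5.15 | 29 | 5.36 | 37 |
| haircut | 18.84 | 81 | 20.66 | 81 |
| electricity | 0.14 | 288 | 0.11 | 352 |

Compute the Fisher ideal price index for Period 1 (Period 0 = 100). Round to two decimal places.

108.32

Laspeyres component (base-period weights):
ΣP(Period 1)Q(Period 0) = 5.36×29 + 20.66×81 + 0.11×288 = 155.44 + 1673.46 + 31.68 = 1860.58
ΣP(Period 0)Q(Period 0) = 5.15×29 + 18.84×81 + 0.14×288 = 149.35 + 1526.04 + 40.32 = 1715.71
L = 1860.58 / 1715.71 × 100 = 108.4437
Paasche component (current-period weights):
ΣP(Period 1)Q(Period 1) = 5.36×37 + 20.66×81 + 0.11×352 = 198.32 + 1673.46 + 38.72 = 1910.5
ΣP(Period 0)Q(Period 1) = 5.15×37 + 18.84×81 + 0.14×352 = 190.55 + 1526.04 + 49.28 = 1765.87
P = 1910.5 / 1765.87 × 100 = 108.1903
Fisher = √(L × P) = √(108.4437 × 108.1903) = 108.3169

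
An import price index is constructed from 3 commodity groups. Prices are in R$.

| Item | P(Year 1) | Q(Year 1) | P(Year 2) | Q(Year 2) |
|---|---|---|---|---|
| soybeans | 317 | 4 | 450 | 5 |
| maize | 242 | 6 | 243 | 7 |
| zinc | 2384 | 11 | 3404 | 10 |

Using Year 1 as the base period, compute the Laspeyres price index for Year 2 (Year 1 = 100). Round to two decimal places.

140.62

Laspeyres price index uses base-period quantities as weights.
ΣP(Year 2)·Q(Year 1) = 450×4 + 243×6 + 3404×11 = 1800 + 1458 + 37444 = 40702
ΣP(Year 1)·Q(Year 1) = 317×4 + 242×6 + 2384×11 = 1268 + 1452 + 26224 = 28944
Index = 40702 / 28944 × 100 = 140.6233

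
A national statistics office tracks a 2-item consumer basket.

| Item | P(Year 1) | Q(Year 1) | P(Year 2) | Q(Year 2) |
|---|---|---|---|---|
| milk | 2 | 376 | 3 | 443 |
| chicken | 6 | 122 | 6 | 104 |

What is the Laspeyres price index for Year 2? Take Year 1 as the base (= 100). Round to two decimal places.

125.34

Laspeyres price index uses base-period quantities as weights.
ΣP(Year 2)·Q(Year 1) = 3×376 + 6×122 = 1128 + 732 = 1860
ΣP(Year 1)·Q(Year 1) = 2×376 + 6×122 = 752 + 732 = 1484
Index = 1860 / 1484 × 100 = 125.3369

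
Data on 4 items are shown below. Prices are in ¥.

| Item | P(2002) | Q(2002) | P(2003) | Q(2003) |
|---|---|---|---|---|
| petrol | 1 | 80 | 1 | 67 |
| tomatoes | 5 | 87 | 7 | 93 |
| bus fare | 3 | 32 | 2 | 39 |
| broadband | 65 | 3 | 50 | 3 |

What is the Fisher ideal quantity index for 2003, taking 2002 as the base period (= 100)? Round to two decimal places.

Laspeyres component (base-period weights):
ΣP(2002)Q(2003) = 1×67 + 5×93 + 3×39 + 65×3 = 67 + 465 + 117 + 195 = 844
ΣP(2002)Q(2002) = 1×80 + 5×87 + 3×32 + 65×3 = 80 + 435 + 96 + 195 = 806
L = 844 / 806 × 100 = 104.7146
Paasche component (current-period weights):
ΣP(2003)Q(2003) = 1×67 + 7×93 + 2×39 + 50×3 = 67 + 651 + 78 + 150 = 946
ΣP(2003)Q(2002) = 1×80 + 7×87 + 2×32 + 50×3 = 80 + 609 + 64 + 150 = 903
P = 946 / 903 × 100 = 104.7619
Fisher = √(L × P) = √(104.7146 × 104.7619) = 104.7383

104.74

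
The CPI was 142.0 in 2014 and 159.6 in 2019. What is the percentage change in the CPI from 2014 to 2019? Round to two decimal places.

12.39%

Change = (159.6 − 142.0) / 142.0 × 100
       = 17.6 / 142.0 × 100 = 12.3944%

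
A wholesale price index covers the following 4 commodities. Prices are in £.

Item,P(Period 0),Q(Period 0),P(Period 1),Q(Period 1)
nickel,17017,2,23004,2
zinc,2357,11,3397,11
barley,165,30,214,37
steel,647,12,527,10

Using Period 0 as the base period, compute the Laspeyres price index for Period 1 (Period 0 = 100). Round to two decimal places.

132.26

Laspeyres price index uses base-period quantities as weights.
ΣP(Period 1)·Q(Period 0) = 23004×2 + 3397×11 + 214×30 + 527×12 = 46008 + 37367 + 6420 + 6324 = 96119
ΣP(Period 0)·Q(Period 0) = 17017×2 + 2357×11 + 165×30 + 647×12 = 34034 + 25927 + 4950 + 7764 = 72675
Index = 96119 / 72675 × 100 = 132.2587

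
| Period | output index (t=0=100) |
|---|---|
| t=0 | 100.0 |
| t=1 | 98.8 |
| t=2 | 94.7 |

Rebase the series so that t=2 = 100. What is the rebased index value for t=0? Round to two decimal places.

Rebased(t=0) = 100.0 / 94.7 × 100 = 105.5966

105.60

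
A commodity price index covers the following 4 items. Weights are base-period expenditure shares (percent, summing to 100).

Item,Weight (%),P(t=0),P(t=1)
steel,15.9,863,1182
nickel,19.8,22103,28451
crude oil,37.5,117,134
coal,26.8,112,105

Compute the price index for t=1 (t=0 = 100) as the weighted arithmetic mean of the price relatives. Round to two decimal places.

115.34

steel: 15.9 × (1182/863) = 15.9 × 1.369641 = 21.7773
nickel: 19.8 × (28451/22103) = 19.8 × 1.287201 = 25.4866
crude oil: 37.5 × (134/117) = 37.5 × 1.145299 = 42.9487
coal: 26.8 × (105/112) = 26.8 × 0.937500 = 25.1250
Index = Σ wᵢ·(p₁ᵢ/p₀ᵢ) = 21.7773 + 25.4866 + 42.9487 + 25.1250 = 115.3376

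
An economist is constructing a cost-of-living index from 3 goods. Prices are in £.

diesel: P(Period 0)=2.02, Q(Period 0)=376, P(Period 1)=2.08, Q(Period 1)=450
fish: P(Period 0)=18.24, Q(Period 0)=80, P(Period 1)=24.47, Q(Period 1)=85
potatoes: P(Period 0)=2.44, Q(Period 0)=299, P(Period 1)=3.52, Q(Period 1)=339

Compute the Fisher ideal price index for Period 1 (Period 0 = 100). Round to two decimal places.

Laspeyres component (base-period weights):
ΣP(Period 1)Q(Period 0) = 2.08×376 + 24.47×80 + 3.52×299 = 782.08 + 1957.6 + 1052.48 = 3792.16
ΣP(Period 0)Q(Period 0) = 2.02×376 + 18.24×80 + 2.44×299 = 759.52 + 1459.2 + 729.56 = 2948.28
L = 3792.16 / 2948.28 × 100 = 128.6228
Paasche component (current-period weights):
ΣP(Period 1)Q(Period 1) = 2.08×450 + 24.47×85 + 3.52×339 = 936 + 2079.95 + 1193.28 = 4209.23
ΣP(Period 0)Q(Period 1) = 2.02×450 + 18.24×85 + 2.44×339 = 909 + 1550.4 + 827.16 = 3286.56
P = 4209.23 / 3286.56 × 100 = 128.0740
Fisher = √(L × P) = √(128.6228 × 128.0740) = 128.3481

128.35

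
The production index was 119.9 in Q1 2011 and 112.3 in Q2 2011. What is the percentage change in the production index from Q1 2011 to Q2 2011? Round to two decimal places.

Change = (112.3 − 119.9) / 119.9 × 100
       = -7.6 / 119.9 × 100 = -6.3386%

-6.34%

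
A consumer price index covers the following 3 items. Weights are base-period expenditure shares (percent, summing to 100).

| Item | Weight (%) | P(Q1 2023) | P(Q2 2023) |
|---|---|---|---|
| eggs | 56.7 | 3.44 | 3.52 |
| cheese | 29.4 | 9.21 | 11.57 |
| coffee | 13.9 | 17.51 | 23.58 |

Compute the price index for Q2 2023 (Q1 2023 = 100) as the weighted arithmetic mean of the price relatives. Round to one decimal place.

eggs: 56.7 × (3.52/3.44) = 56.7 × 1.023256 = 58.0186
cheese: 29.4 × (11.57/9.21) = 29.4 × 1.256243 = 36.9336
coffee: 13.9 × (23.58/17.51) = 13.9 × 1.346659 = 18.7186
Index = Σ wᵢ·(p₁ᵢ/p₀ᵢ) = 58.0186 + 36.9336 + 18.7186 = 113.6707

113.7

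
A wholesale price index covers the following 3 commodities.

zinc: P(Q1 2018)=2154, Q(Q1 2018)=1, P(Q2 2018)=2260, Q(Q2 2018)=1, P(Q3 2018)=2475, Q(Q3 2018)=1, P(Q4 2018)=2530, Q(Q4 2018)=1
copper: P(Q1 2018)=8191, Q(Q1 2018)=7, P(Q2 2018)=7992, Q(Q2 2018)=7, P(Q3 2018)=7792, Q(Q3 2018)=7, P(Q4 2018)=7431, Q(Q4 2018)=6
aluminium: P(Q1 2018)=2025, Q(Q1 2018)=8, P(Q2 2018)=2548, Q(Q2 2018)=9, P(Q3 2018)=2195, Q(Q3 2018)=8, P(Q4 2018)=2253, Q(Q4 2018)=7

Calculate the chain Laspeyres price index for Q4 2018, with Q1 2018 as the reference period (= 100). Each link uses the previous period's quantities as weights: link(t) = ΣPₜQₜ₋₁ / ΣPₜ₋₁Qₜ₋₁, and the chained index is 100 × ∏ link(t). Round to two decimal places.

95.60

Link Q1 2018→Q2 2018:
ΣP(Q2 2018)Q(Q1 2018) = 2260×1 + 7992×7 + 2548×8 = 2260 + 55944 + 20384 = 78588
ΣP(Q1 2018)Q(Q1 2018) = 2154×1 + 8191×7 + 2025×8 = 2154 + 57337 + 16200 = 75691
link = 78588/75691 = 1.038274
Link Q2 2018→Q3 2018:
ΣP(Q3 2018)Q(Q2 2018) = 2475×1 + 7792×7 + 2195×9 = 2475 + 54544 + 19755 = 76774
ΣP(Q2 2018)Q(Q2 2018) = 2260×1 + 7992×7 + 2548×9 = 2260 + 55944 + 22932 = 81136
link = 76774/81136 = 0.946238
Link Q3 2018→Q4 2018:
ΣP(Q4 2018)Q(Q3 2018) = 2530×1 + 7431×7 + 2253×8 = 2530 + 52017 + 18024 = 72571
ΣP(Q3 2018)Q(Q3 2018) = 2475×1 + 7792×7 + 2195×8 = 2475 + 54544 + 17560 = 74579
link = 72571/74579 = 0.973076
Chained index = 100 × 1.038274 × 0.946238 × 0.973076 = 95.6003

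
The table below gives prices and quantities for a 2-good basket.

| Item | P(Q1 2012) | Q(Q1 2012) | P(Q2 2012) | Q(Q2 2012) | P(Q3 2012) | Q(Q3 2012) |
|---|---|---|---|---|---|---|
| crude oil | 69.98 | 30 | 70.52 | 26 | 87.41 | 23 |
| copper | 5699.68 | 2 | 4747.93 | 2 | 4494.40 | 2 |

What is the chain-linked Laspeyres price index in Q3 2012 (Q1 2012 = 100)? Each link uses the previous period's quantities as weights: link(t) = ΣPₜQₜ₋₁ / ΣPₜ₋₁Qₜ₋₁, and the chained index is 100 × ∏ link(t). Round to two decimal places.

85.50

Link Q1 2012→Q2 2012:
ΣP(Q2 2012)Q(Q1 2012) = 70.52×30 + 4747.93×2 = 2115.6 + 9495.86 = 11611.46
ΣP(Q1 2012)Q(Q1 2012) = 69.98×30 + 5699.68×2 = 2099.4 + 11399.36 = 13498.76
link = 11611.46/13498.76 = 0.860187
Link Q2 2012→Q3 2012:
ΣP(Q3 2012)Q(Q2 2012) = 87.41×26 + 4494.40×2 = 2272.66 + 8988.8 = 11261.46
ΣP(Q2 2012)Q(Q2 2012) = 70.52×26 + 4747.93×2 = 1833.52 + 9495.86 = 11329.38
link = 11261.46/11329.38 = 0.994005
Chained index = 100 × 0.860187 × 0.994005 = 85.5030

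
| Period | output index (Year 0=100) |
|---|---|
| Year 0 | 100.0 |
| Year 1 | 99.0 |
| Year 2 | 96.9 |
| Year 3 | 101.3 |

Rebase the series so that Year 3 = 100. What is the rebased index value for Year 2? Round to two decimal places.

Rebased(Year 2) = 96.9 / 101.3 × 100 = 95.6565

95.66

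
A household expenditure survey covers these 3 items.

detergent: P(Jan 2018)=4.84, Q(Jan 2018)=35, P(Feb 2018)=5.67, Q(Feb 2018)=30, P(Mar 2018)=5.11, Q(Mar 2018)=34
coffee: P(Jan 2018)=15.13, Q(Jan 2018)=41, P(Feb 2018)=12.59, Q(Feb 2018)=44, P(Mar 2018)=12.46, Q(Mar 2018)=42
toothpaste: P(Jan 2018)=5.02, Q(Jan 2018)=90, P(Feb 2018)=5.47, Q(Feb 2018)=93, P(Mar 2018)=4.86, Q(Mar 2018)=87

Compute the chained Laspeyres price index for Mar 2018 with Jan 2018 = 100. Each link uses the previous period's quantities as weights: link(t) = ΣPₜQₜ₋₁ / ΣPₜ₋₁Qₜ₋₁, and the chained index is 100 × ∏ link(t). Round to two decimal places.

90.96

Link Jan 2018→Feb 2018:
ΣP(Feb 2018)Q(Jan 2018) = 5.67×35 + 12.59×41 + 5.47×90 = 198.45 + 516.19 + 492.3 = 1206.94
ΣP(Jan 2018)Q(Jan 2018) = 4.84×35 + 15.13×41 + 5.02×90 = 169.4 + 620.33 + 451.8 = 1241.53
link = 1206.94/1241.53 = 0.972139
Link Feb 2018→Mar 2018:
ΣP(Mar 2018)Q(Feb 2018) = 5.11×30 + 12.46×44 + 4.86×93 = 153.3 + 548.24 + 451.98 = 1153.52
ΣP(Feb 2018)Q(Feb 2018) = 5.67×30 + 12.59×44 + 5.47×93 = 170.1 + 553.96 + 508.71 = 1232.77
link = 1153.52/1232.77 = 0.935714
Chained index = 100 × 0.972139 × 0.935714 = 90.9644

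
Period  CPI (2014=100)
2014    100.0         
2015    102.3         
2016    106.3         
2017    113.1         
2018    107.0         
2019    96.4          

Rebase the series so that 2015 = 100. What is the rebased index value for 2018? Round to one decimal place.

104.6

Rebased(2018) = 107.0 / 102.3 × 100 = 104.5943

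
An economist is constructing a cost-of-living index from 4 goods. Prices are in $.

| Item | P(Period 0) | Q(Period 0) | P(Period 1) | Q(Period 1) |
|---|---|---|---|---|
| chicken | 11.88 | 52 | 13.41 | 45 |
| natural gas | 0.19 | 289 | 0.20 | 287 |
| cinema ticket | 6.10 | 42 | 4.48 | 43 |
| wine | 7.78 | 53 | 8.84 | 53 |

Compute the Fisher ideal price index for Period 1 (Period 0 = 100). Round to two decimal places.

104.94

Laspeyres component (base-period weights):
ΣP(Period 1)Q(Period 0) = 13.41×52 + 0.20×289 + 4.48×42 + 8.84×53 = 697.32 + 57.8 + 188.16 + 468.52 = 1411.8
ΣP(Period 0)Q(Period 0) = 11.88×52 + 0.19×289 + 6.10×42 + 7.78×53 = 617.76 + 54.91 + 256.2 + 412.34 = 1341.21
L = 1411.8 / 1341.21 × 100 = 105.2632
Paasche component (current-period weights):
ΣP(Period 1)Q(Period 1) = 13.41×45 + 0.20×287 + 4.48×43 + 8.84×53 = 603.45 + 57.4 + 192.64 + 468.52 = 1322.01
ΣP(Period 0)Q(Period 1) = 11.88×45 + 0.19×287 + 6.10×43 + 7.78×53 = 534.6 + 54.53 + 262.3 + 412.34 = 1263.77
P = 1322.01 / 1263.77 × 100 = 104.6084
Fisher = √(L × P) = √(105.2632 × 104.6084) = 104.9353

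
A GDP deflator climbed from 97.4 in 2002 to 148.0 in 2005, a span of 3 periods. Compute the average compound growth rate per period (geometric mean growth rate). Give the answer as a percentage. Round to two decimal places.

14.97%

Growth factor = (148.0/97.4)^(1/3) = (1.519507)^(1/3) = 1.149655
Growth rate = 1.149655 − 1 = 0.149655 = 14.9655%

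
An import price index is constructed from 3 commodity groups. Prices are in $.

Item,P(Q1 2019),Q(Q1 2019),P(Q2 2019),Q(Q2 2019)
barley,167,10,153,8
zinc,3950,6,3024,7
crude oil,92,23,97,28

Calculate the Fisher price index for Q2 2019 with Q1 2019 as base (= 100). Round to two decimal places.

Laspeyres component (base-period weights):
ΣP(Q2 2019)Q(Q1 2019) = 153×10 + 3024×6 + 97×23 = 1530 + 18144 + 2231 = 21905
ΣP(Q1 2019)Q(Q1 2019) = 167×10 + 3950×6 + 92×23 = 1670 + 23700 + 2116 = 27486
L = 21905 / 27486 × 100 = 79.6951
Paasche component (current-period weights):
ΣP(Q2 2019)Q(Q2 2019) = 153×8 + 3024×7 + 97×28 = 1224 + 21168 + 2716 = 25108
ΣP(Q1 2019)Q(Q2 2019) = 167×8 + 3950×7 + 92×28 = 1336 + 27650 + 2576 = 31562
P = 25108 / 31562 × 100 = 79.5514
Fisher = √(L × P) = √(79.6951 × 79.5514) = 79.6232

79.62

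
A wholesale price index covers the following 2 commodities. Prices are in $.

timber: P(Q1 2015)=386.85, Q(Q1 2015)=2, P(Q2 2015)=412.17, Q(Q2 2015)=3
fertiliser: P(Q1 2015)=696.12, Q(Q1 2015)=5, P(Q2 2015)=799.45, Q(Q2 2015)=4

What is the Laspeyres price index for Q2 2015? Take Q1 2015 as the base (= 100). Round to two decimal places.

Laspeyres price index uses base-period quantities as weights.
ΣP(Q2 2015)·Q(Q1 2015) = 412.17×2 + 799.45×5 = 824.34 + 3997.25 = 4821.59
ΣP(Q1 2015)·Q(Q1 2015) = 386.85×2 + 696.12×5 = 773.7 + 3480.6 = 4254.3
Index = 4821.59 / 4254.3 × 100 = 113.3345

113.33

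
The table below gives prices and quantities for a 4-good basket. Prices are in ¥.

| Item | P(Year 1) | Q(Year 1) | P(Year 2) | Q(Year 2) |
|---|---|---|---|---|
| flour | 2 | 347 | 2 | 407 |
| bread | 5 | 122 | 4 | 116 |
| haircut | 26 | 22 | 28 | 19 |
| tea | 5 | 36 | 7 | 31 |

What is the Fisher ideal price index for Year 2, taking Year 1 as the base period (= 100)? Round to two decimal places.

99.46

Laspeyres component (base-period weights):
ΣP(Year 2)Q(Year 1) = 2×347 + 4×122 + 28×22 + 7×36 = 694 + 488 + 616 + 252 = 2050
ΣP(Year 1)Q(Year 1) = 2×347 + 5×122 + 26×22 + 5×36 = 694 + 610 + 572 + 180 = 2056
L = 2050 / 2056 × 100 = 99.7082
Paasche component (current-period weights):
ΣP(Year 2)Q(Year 2) = 2×407 + 4×116 + 28×19 + 7×31 = 814 + 464 + 532 + 217 = 2027
ΣP(Year 1)Q(Year 2) = 2×407 + 5×116 + 26×19 + 5×31 = 814 + 580 + 494 + 155 = 2043
P = 2027 / 2043 × 100 = 99.2168
Fisher = √(L × P) = √(99.7082 × 99.2168) = 99.4622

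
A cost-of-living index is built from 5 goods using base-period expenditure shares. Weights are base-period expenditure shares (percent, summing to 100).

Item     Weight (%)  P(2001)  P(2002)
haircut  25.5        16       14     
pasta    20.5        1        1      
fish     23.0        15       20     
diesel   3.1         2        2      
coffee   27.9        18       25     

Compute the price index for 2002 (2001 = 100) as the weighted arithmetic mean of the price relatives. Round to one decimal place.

haircut: 25.5 × (14/16) = 25.5 × 0.875000 = 22.3125
pasta: 20.5 × (1/1) = 20.5 × 1.000000 = 20.5000
fish: 23.0 × (20/15) = 23.0 × 1.333333 = 30.6667
diesel: 3.1 × (2/2) = 3.1 × 1.000000 = 3.1000
coffee: 27.9 × (25/18) = 27.9 × 1.388889 = 38.7500
Index = Σ wᵢ·(p₁ᵢ/p₀ᵢ) = 22.3125 + 20.5000 + 30.6667 + 3.1000 + 38.7500 = 115.3292

115.3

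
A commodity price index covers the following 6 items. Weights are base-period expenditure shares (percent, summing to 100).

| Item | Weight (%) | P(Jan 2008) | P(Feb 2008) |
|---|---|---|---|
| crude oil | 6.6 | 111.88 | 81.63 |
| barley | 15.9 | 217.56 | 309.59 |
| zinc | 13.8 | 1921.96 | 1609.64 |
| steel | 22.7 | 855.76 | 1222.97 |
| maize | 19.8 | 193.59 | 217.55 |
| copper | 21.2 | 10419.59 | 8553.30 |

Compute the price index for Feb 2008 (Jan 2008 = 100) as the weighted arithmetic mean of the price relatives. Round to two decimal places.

111.09

crude oil: 6.6 × (81.63/111.88) = 6.6 × 0.729621 = 4.8155
barley: 15.9 × (309.59/217.56) = 15.9 × 1.423010 = 22.6259
zinc: 13.8 × (1609.64/1921.96) = 13.8 × 0.837499 = 11.5575
steel: 22.7 × (1222.97/855.76) = 22.7 × 1.429104 = 32.4407
maize: 19.8 × (217.55/193.59) = 19.8 × 1.123767 = 22.2506
copper: 21.2 × (8553.30/10419.59) = 21.2 × 0.820886 = 17.4028
Index = Σ wᵢ·(p₁ᵢ/p₀ᵢ) = 4.8155 + 22.6259 + 11.5575 + 32.4407 + 22.2506 + 17.4028 = 111.0929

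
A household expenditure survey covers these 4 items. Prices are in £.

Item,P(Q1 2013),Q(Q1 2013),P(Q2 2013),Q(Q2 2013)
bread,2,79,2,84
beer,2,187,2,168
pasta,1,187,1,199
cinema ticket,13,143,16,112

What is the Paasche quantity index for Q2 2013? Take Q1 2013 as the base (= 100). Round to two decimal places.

Paasche quantity index uses current-period prices as weights.
ΣP(Q2 2013)·Q(Q2 2013) = 2×84 + 2×168 + 1×199 + 16×112 = 168 + 336 + 199 + 1792 = 2495
ΣP(Q2 2013)·Q(Q1 2013) = 2×79 + 2×187 + 1×187 + 16×143 = 158 + 374 + 187 + 2288 = 3007
Index = 2495 / 3007 × 100 = 82.9731

82.97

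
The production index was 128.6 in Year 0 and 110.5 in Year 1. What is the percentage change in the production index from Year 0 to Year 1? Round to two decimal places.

-14.07%

Change = (110.5 − 128.6) / 128.6 × 100
       = -18.1 / 128.6 × 100 = -14.0747%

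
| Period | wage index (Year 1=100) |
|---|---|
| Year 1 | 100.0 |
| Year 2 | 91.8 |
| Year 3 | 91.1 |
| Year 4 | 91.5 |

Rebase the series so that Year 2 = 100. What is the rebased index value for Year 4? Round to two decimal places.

Rebased(Year 4) = 91.5 / 91.8 × 100 = 99.6732

99.67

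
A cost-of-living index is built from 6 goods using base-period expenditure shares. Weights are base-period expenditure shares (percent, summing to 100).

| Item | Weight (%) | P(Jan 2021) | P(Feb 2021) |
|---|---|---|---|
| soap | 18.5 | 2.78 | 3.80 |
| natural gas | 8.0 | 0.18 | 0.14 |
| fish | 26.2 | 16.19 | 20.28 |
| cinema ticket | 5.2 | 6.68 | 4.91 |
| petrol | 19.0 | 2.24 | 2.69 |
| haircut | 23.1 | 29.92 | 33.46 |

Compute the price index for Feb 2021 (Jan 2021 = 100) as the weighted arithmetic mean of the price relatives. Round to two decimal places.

soap: 18.5 × (3.80/2.78) = 18.5 × 1.366906 = 25.2878
natural gas: 8.0 × (0.14/0.18) = 8.0 × 0.777778 = 6.2222
fish: 26.2 × (20.28/16.19) = 26.2 × 1.252625 = 32.8188
cinema ticket: 5.2 × (4.91/6.68) = 5.2 × 0.735030 = 3.8222
petrol: 19.0 × (2.69/2.24) = 19.0 × 1.200893 = 22.8170
haircut: 23.1 × (33.46/29.92) = 23.1 × 1.118316 = 25.8331
Index = Σ wᵢ·(p₁ᵢ/p₀ᵢ) = 25.2878 + 6.2222 + 32.8188 + 3.8222 + 22.8170 + 25.8331 = 116.8010

116.80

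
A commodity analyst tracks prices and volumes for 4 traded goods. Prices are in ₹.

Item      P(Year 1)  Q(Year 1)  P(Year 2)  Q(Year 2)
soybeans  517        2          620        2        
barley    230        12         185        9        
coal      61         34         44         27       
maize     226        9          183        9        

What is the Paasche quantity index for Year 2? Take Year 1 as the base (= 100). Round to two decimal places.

Paasche quantity index uses current-period prices as weights.
ΣP(Year 2)·Q(Year 2) = 620×2 + 185×9 + 44×27 + 183×9 = 1240 + 1665 + 1188 + 1647 = 5740
ΣP(Year 2)·Q(Year 1) = 620×2 + 185×12 + 44×34 + 183×9 = 1240 + 2220 + 1496 + 1647 = 6603
Index = 5740 / 6603 × 100 = 86.9302

86.93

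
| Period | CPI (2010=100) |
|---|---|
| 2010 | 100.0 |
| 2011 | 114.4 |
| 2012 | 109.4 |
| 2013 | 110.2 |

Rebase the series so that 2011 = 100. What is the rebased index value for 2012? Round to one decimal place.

Rebased(2012) = 109.4 / 114.4 × 100 = 95.6294

95.6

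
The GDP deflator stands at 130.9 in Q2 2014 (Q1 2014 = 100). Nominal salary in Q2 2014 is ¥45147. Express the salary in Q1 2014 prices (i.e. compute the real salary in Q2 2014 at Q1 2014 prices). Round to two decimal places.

34489.69

Real = Nominal ÷ (Index/100) = 45147 ÷ (130.9/100)
     = 45147 ÷ 1.309 = 34489.6868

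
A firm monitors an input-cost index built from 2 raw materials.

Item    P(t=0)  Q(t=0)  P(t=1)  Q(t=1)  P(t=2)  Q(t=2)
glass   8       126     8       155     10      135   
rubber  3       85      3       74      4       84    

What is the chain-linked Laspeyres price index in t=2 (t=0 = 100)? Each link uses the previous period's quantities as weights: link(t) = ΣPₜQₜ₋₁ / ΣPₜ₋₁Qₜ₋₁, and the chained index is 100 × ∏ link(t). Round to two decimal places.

126.27

Link t=0→t=1:
ΣP(t=1)Q(t=0) = 8×126 + 3×85 = 1008 + 255 = 1263
ΣP(t=0)Q(t=0) = 8×126 + 3×85 = 1008 + 255 = 1263
link = 1263/1263 = 1.000000
Link t=1→t=2:
ΣP(t=2)Q(t=1) = 10×155 + 4×74 = 1550 + 296 = 1846
ΣP(t=1)Q(t=1) = 8×155 + 3×74 = 1240 + 222 = 1462
link = 1846/1462 = 1.262654
Chained index = 100 × 1.000000 × 1.262654 = 126.2654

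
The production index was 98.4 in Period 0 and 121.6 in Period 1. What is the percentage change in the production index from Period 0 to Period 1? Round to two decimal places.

Change = (121.6 − 98.4) / 98.4 × 100
       = 23.2 / 98.4 × 100 = 23.5772%

23.58%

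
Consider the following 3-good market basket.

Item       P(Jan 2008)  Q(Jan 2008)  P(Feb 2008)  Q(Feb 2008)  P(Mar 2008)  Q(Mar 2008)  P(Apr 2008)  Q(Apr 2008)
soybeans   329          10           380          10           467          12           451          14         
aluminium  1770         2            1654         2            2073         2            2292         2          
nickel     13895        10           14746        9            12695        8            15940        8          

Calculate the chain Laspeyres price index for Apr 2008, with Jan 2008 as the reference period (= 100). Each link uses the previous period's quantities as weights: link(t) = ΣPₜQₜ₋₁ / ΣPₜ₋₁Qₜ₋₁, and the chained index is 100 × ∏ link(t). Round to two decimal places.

Link Jan 2008→Feb 2008:
ΣP(Feb 2008)Q(Jan 2008) = 380×10 + 1654×2 + 14746×10 = 3800 + 3308 + 147460 = 154568
ΣP(Jan 2008)Q(Jan 2008) = 329×10 + 1770×2 + 13895×10 = 3290 + 3540 + 138950 = 145780
link = 154568/145780 = 1.060283
Link Feb 2008→Mar 2008:
ΣP(Mar 2008)Q(Feb 2008) = 467×10 + 2073×2 + 12695×9 = 4670 + 4146 + 114255 = 123071
ΣP(Feb 2008)Q(Feb 2008) = 380×10 + 1654×2 + 14746×9 = 3800 + 3308 + 132714 = 139822
link = 123071/139822 = 0.880198
Link Mar 2008→Apr 2008:
ΣP(Apr 2008)Q(Mar 2008) = 451×12 + 2292×2 + 15940×8 = 5412 + 4584 + 127520 = 137516
ΣP(Mar 2008)Q(Mar 2008) = 467×12 + 2073×2 + 12695×8 = 5604 + 4146 + 101560 = 111310
link = 137516/111310 = 1.235433
Chained index = 100 × 1.060283 × 0.880198 × 1.235433 = 115.2978

115.30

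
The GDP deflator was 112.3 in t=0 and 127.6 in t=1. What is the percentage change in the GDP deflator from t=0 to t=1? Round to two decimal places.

Change = (127.6 − 112.3) / 112.3 × 100
       = 15.3 / 112.3 × 100 = 13.6242%

13.62%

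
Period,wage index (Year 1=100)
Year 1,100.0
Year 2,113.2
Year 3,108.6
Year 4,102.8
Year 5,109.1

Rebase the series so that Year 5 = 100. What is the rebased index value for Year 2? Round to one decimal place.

103.8

Rebased(Year 2) = 113.2 / 109.1 × 100 = 103.7580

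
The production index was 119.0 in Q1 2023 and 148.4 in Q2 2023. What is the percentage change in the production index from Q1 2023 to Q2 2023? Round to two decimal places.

24.71%

Change = (148.4 − 119.0) / 119.0 × 100
       = 29.4 / 119.0 × 100 = 24.7059%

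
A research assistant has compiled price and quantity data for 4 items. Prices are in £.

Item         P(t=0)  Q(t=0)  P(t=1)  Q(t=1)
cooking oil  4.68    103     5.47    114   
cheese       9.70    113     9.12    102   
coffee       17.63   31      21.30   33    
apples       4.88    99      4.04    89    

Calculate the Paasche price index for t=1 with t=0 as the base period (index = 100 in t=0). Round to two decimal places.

103.04

Paasche price index uses current-period quantities as weights.
ΣP(t=1)·Q(t=1) = 5.47×114 + 9.12×102 + 21.30×33 + 4.04×89 = 623.58 + 930.24 + 702.9 + 359.56 = 2616.28
ΣP(t=0)·Q(t=1) = 4.68×114 + 9.70×102 + 17.63×33 + 4.88×89 = 533.52 + 989.4 + 581.79 + 434.32 = 2539.03
Index = 2616.28 / 2539.03 × 100 = 103.0425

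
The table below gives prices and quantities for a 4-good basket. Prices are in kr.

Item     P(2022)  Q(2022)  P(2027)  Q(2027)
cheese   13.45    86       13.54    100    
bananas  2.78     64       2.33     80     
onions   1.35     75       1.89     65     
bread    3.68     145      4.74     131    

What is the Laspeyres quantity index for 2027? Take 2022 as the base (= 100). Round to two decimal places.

108.52

Laspeyres quantity index uses base-period prices as weights.
ΣP(2022)·Q(2027) = 13.45×100 + 2.78×80 + 1.35×65 + 3.68×131 = 1345 + 222.4 + 87.75 + 482.08 = 2137.23
ΣP(2022)·Q(2022) = 13.45×86 + 2.78×64 + 1.35×75 + 3.68×145 = 1156.7 + 177.92 + 101.25 + 533.6 = 1969.47
Index = 2137.23 / 1969.47 × 100 = 108.5180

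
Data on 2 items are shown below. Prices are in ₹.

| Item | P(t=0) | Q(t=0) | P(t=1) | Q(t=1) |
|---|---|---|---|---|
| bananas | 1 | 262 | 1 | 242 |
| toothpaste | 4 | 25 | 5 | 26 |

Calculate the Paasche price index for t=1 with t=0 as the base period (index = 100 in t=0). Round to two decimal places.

107.51

Paasche price index uses current-period quantities as weights.
ΣP(t=1)·Q(t=1) = 1×242 + 5×26 = 242 + 130 = 372
ΣP(t=0)·Q(t=1) = 1×242 + 4×26 = 242 + 104 = 346
Index = 372 / 346 × 100 = 107.5145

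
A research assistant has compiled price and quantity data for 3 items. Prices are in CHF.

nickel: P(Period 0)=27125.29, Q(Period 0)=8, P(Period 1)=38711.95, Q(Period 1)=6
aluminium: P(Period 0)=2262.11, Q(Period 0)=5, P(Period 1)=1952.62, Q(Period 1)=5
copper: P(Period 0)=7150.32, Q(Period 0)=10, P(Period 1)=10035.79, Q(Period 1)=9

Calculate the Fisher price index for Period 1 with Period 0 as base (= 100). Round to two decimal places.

Laspeyres component (base-period weights):
ΣP(Period 1)Q(Period 0) = 38711.95×8 + 1952.62×5 + 10035.79×10 = 309695.6 + 9763.1 + 100357.9 = 419816.6
ΣP(Period 0)Q(Period 0) = 27125.29×8 + 2262.11×5 + 7150.32×10 = 217002.32 + 11310.55 + 71503.2 = 299816.07
L = 419816.6 / 299816.07 × 100 = 140.0247
Paasche component (current-period weights):
ΣP(Period 1)Q(Period 1) = 38711.95×6 + 1952.62×5 + 10035.79×9 = 232271.7 + 9763.1 + 90322.11 = 332356.91
ΣP(Period 0)Q(Period 1) = 27125.29×6 + 2262.11×5 + 7150.32×9 = 162751.74 + 11310.55 + 64352.88 = 238415.17
P = 332356.91 / 238415.17 × 100 = 139.4026
Fisher = √(L × P) = √(140.0247 × 139.4026) = 139.7133

139.71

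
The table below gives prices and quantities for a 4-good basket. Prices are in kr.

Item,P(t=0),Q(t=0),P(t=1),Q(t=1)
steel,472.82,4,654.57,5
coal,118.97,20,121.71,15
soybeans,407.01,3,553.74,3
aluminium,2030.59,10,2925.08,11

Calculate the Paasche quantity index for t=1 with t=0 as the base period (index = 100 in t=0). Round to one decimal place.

Paasche quantity index uses current-period prices as weights.
ΣP(t=1)·Q(t=1) = 654.57×5 + 121.71×15 + 553.74×3 + 2925.08×11 = 3272.85 + 1825.65 + 1661.22 + 32175.88 = 38935.6
ΣP(t=1)·Q(t=0) = 654.57×4 + 121.71×20 + 553.74×3 + 2925.08×10 = 2618.28 + 2434.2 + 1661.22 + 29250.8 = 35964.5
Index = 38935.6 / 35964.5 × 100 = 108.2612

108.3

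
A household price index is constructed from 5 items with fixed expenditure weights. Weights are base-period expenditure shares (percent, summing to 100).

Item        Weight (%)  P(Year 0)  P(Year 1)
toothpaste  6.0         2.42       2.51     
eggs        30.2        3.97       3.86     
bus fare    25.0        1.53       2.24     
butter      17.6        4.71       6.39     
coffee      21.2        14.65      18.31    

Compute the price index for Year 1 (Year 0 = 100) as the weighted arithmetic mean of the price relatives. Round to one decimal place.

122.6

toothpaste: 6.0 × (2.51/2.42) = 6.0 × 1.037190 = 6.2231
eggs: 30.2 × (3.86/3.97) = 30.2 × 0.972292 = 29.3632
bus fare: 25.0 × (2.24/1.53) = 25.0 × 1.464052 = 36.6013
butter: 17.6 × (6.39/4.71) = 17.6 × 1.356688 = 23.8777
coffee: 21.2 × (18.31/14.65) = 21.2 × 1.249829 = 26.4964
Index = Σ wᵢ·(p₁ᵢ/p₀ᵢ) = 6.2231 + 29.3632 + 36.6013 + 23.8777 + 26.4964 = 122.5618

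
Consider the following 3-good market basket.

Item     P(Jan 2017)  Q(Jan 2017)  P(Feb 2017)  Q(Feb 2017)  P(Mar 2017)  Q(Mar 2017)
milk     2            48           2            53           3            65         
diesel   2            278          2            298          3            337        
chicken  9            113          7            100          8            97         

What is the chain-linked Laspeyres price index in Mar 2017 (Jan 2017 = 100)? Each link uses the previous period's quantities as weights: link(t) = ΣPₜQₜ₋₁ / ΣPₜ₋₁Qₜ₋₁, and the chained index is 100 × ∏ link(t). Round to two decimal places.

114.27

Link Jan 2017→Feb 2017:
ΣP(Feb 2017)Q(Jan 2017) = 2×48 + 2×278 + 7×113 = 96 + 556 + 791 = 1443
ΣP(Jan 2017)Q(Jan 2017) = 2×48 + 2×278 + 9×113 = 96 + 556 + 1017 = 1669
link = 1443/1669 = 0.864590
Link Feb 2017→Mar 2017:
ΣP(Mar 2017)Q(Feb 2017) = 3×53 + 3×298 + 8×100 = 159 + 894 + 800 = 1853
ΣP(Feb 2017)Q(Feb 2017) = 2×53 + 2×298 + 7×100 = 106 + 596 + 700 = 1402
link = 1853/1402 = 1.321683
Chained index = 100 × 0.864590 × 1.321683 = 114.2714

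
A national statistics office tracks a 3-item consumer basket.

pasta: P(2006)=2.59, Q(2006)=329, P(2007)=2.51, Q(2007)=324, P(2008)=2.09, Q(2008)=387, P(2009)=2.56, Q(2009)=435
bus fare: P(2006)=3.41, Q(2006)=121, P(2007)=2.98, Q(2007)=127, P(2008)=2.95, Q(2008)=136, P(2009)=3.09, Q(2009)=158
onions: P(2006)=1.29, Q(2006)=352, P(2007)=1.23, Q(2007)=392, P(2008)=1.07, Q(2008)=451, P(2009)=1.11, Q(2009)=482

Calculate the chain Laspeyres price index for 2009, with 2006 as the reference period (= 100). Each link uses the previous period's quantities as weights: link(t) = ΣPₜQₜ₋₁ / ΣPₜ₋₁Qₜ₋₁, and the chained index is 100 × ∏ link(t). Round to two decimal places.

Link 2006→2007:
ΣP(2007)Q(2006) = 2.51×329 + 2.98×121 + 1.23×352 = 825.79 + 360.58 + 432.96 = 1619.33
ΣP(2006)Q(2006) = 2.59×329 + 3.41×121 + 1.29×352 = 852.11 + 412.61 + 454.08 = 1718.8
link = 1619.33/1718.8 = 0.942128
Link 2007→2008:
ΣP(2008)Q(2007) = 2.09×324 + 2.95×127 + 1.07×392 = 677.16 + 374.65 + 419.44 = 1471.25
ΣP(2007)Q(2007) = 2.51×324 + 2.98×127 + 1.23×392 = 813.24 + 378.46 + 482.16 = 1673.86
link = 1471.25/1673.86 = 0.878956
Link 2008→2009:
ΣP(2009)Q(2008) = 2.56×387 + 3.09×136 + 1.11×451 = 990.72 + 420.24 + 500.61 = 1911.57
ΣP(2008)Q(2008) = 2.09×387 + 2.95×136 + 1.07×451 = 808.83 + 401.2 + 482.57 = 1692.6
link = 1911.57/1692.6 = 1.129369
Chained index = 100 × 0.942128 × 0.878956 × 1.129369 = 93.5219

93.52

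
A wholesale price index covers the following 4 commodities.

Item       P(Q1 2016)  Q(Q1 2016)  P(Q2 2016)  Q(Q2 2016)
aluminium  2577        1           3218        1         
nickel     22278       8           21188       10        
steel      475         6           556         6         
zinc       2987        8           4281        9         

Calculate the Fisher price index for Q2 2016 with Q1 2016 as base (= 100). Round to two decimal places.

101.03

Laspeyres component (base-period weights):
ΣP(Q2 2016)Q(Q1 2016) = 3218×1 + 21188×8 + 556×6 + 4281×8 = 3218 + 169504 + 3336 + 34248 = 210306
ΣP(Q1 2016)Q(Q1 2016) = 2577×1 + 22278×8 + 475×6 + 2987×8 = 2577 + 178224 + 2850 + 23896 = 207547
L = 210306 / 207547 × 100 = 101.3293
Paasche component (current-period weights):
ΣP(Q2 2016)Q(Q2 2016) = 3218×1 + 21188×10 + 556×6 + 4281×9 = 3218 + 211880 + 3336 + 38529 = 256963
ΣP(Q1 2016)Q(Q2 2016) = 2577×1 + 22278×10 + 475×6 + 2987×9 = 2577 + 222780 + 2850 + 26883 = 255090
P = 256963 / 255090 × 100 = 100.7343
Fisher = √(L × P) = √(101.3293 × 100.7343) = 101.0314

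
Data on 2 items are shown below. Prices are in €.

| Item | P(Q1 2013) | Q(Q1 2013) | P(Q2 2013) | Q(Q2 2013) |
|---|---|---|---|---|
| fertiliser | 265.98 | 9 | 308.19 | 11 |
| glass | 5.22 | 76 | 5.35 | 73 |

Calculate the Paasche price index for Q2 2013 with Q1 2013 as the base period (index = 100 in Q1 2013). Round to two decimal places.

Paasche price index uses current-period quantities as weights.
ΣP(Q2 2013)·Q(Q2 2013) = 308.19×11 + 5.35×73 = 3390.09 + 390.55 = 3780.64
ΣP(Q1 2013)·Q(Q2 2013) = 265.98×11 + 5.22×73 = 2925.78 + 381.06 = 3306.84
Index = 3780.64 / 3306.84 × 100 = 114.3279

114.33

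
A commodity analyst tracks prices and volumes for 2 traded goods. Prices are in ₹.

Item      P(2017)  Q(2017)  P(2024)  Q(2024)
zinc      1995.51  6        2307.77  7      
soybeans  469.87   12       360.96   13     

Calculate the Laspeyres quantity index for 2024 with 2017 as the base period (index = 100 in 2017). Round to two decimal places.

Laspeyres quantity index uses base-period prices as weights.
ΣP(2017)·Q(2024) = 1995.51×7 + 469.87×13 = 13968.57 + 6108.31 = 20076.88
ΣP(2017)·Q(2017) = 1995.51×6 + 469.87×12 = 11973.06 + 5638.44 = 17611.5
Index = 20076.88 / 17611.5 × 100 = 113.9987

114.00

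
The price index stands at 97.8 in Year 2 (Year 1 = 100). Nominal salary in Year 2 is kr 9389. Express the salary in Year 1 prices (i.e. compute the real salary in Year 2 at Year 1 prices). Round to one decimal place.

Real = Nominal ÷ (Index/100) = 9389 ÷ (97.8/100)
     = 9389 ÷ 0.978 = 9600.2045

9600.2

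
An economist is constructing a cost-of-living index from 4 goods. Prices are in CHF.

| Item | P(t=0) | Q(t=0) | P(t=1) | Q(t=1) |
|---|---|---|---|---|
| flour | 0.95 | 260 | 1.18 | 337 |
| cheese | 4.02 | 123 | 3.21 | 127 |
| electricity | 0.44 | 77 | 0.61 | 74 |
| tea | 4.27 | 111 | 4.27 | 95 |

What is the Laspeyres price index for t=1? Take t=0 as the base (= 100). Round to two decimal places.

97.86

Laspeyres price index uses base-period quantities as weights.
ΣP(t=1)·Q(t=0) = 1.18×260 + 3.21×123 + 0.61×77 + 4.27×111 = 306.8 + 394.83 + 46.97 + 473.97 = 1222.57
ΣP(t=0)·Q(t=0) = 0.95×260 + 4.02×123 + 0.44×77 + 4.27×111 = 247 + 494.46 + 33.88 + 473.97 = 1249.31
Index = 1222.57 / 1249.31 × 100 = 97.8596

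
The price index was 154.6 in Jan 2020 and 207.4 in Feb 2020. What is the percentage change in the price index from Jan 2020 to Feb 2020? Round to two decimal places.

34.15%

Change = (207.4 − 154.6) / 154.6 × 100
       = 52.8 / 154.6 × 100 = 34.1527%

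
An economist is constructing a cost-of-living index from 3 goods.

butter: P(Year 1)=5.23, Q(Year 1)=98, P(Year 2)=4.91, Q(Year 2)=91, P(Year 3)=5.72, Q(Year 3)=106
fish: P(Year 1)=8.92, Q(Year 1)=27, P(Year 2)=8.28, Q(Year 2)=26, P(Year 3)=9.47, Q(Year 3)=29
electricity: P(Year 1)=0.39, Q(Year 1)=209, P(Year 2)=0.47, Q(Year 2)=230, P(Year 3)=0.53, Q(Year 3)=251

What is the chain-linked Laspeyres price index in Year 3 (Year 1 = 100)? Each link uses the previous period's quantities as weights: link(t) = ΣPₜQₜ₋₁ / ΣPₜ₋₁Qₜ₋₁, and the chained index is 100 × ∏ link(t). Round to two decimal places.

110.97

Link Year 1→Year 2:
ΣP(Year 2)Q(Year 1) = 4.91×98 + 8.28×27 + 0.47×209 = 481.18 + 223.56 + 98.23 = 802.97
ΣP(Year 1)Q(Year 1) = 5.23×98 + 8.92×27 + 0.39×209 = 512.54 + 240.84 + 81.51 = 834.89
link = 802.97/834.89 = 0.961767
Link Year 2→Year 3:
ΣP(Year 3)Q(Year 2) = 5.72×91 + 9.47×26 + 0.53×230 = 520.52 + 246.22 + 121.9 = 888.64
ΣP(Year 2)Q(Year 2) = 4.91×91 + 8.28×26 + 0.47×230 = 446.81 + 215.28 + 108.1 = 770.19
link = 888.64/770.19 = 1.153793
Chained index = 100 × 0.961767 × 1.153793 = 110.9681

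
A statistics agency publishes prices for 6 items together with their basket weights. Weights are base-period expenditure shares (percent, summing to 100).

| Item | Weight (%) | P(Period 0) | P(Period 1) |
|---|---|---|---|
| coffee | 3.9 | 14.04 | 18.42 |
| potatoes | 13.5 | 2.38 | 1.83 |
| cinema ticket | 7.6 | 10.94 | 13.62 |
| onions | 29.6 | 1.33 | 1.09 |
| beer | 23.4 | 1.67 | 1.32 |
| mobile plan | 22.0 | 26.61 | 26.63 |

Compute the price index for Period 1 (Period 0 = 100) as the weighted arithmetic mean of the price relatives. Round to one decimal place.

coffee: 3.9 × (18.42/14.04) = 3.9 × 1.311966 = 5.1167
potatoes: 13.5 × (1.83/2.38) = 13.5 × 0.768908 = 10.3803
cinema ticket: 7.6 × (13.62/10.94) = 7.6 × 1.244973 = 9.4618
onions: 29.6 × (1.09/1.33) = 29.6 × 0.819549 = 24.2586
beer: 23.4 × (1.32/1.67) = 23.4 × 0.790419 = 18.4958
mobile plan: 22.0 × (26.63/26.61) = 22.0 × 1.000752 = 22.0165
Index = Σ wᵢ·(p₁ᵢ/p₀ᵢ) = 5.1167 + 10.3803 + 9.4618 + 24.2586 + 18.4958 + 22.0165 = 89.7297

89.7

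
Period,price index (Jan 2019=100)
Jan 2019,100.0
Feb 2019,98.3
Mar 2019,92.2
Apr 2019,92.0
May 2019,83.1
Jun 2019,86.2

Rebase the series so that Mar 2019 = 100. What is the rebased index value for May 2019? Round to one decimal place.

90.1

Rebased(May 2019) = 83.1 / 92.2 × 100 = 90.1302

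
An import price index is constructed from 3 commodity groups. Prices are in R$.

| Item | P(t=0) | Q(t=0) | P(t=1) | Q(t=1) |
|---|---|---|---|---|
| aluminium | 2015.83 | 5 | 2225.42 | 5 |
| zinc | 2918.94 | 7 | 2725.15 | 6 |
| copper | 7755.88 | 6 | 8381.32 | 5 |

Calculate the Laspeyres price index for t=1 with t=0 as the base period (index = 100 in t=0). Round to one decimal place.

104.5

Laspeyres price index uses base-period quantities as weights.
ΣP(t=1)·Q(t=0) = 2225.42×5 + 2725.15×7 + 8381.32×6 = 11127.1 + 19076.05 + 50287.92 = 80491.07
ΣP(t=0)·Q(t=0) = 2015.83×5 + 2918.94×7 + 7755.88×6 = 10079.15 + 20432.58 + 46535.28 = 77047.01
Index = 80491.07 / 77047.01 × 100 = 104.4701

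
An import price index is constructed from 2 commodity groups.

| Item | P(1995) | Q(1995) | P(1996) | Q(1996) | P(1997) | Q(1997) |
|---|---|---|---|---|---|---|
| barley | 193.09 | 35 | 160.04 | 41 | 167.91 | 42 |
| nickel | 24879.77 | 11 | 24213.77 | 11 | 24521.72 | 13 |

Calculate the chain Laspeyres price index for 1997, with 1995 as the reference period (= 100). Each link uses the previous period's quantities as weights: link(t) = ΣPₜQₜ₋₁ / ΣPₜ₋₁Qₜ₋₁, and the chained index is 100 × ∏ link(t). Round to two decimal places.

Link 1995→1996:
ΣP(1996)Q(1995) = 160.04×35 + 24213.77×11 = 5601.4 + 266351.47 = 271952.87
ΣP(1995)Q(1995) = 193.09×35 + 24879.77×11 = 6758.15 + 273677.47 = 280435.62
link = 271952.87/280435.62 = 0.969752
Link 1996→1997:
ΣP(1997)Q(1996) = 167.91×41 + 24521.72×11 = 6884.31 + 269738.92 = 276623.23
ΣP(1996)Q(1996) = 160.04×41 + 24213.77×11 = 6561.64 + 266351.47 = 272913.11
link = 276623.23/272913.11 = 1.013595
Chained index = 100 × 0.969752 × 1.013595 = 98.2935

98.29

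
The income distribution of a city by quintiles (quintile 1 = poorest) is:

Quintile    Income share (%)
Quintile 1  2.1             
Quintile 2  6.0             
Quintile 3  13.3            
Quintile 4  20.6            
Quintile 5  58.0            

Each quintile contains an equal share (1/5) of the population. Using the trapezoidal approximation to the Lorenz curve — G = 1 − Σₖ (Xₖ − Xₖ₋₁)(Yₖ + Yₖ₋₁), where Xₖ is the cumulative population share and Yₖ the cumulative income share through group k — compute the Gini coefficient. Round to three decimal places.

Cumulative income shares Yₖ: 0.0210, 0.0810, 0.2140, 0.4200, 1.0000
Σ (Xₖ−Xₖ₋₁)(Yₖ+Yₖ₋₁) = (1/5)(0.0210+0.0000) + (1/5)(0.0810+0.0210) + (1/5)(0.2140+0.0810) + (1/5)(0.4200+0.2140) + (1/5)(1.0000+0.4200)
  = 0.0042 + 0.0204 + 0.0590 + 0.1268 + 0.2840 = 0.4944
G = 1 − 0.4944 = 0.5056

0.506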